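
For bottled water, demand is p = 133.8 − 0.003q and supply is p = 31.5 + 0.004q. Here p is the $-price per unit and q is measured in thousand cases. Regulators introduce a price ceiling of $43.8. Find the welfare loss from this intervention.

Competitive equilibrium: 133.8 − 0.003q = 31.5 + 0.004q → q* = 14614.2857, p* = 89.9571.
At the ceiling p = 43.8, quantity supplied = (43.8 − 31.5)/0.004 = 3075.
Willingness to pay at q' = 3075: 133.8 − 0.003·3075 = 124.575.
Δq = 14614.2857 − 3075 = 11539.2857; wedge = 124.575 − 43.8 = 80.775.
DWL = ½ × 11539.2857 × 80.775 = $466042.90 thousand.

$466042.90 thousand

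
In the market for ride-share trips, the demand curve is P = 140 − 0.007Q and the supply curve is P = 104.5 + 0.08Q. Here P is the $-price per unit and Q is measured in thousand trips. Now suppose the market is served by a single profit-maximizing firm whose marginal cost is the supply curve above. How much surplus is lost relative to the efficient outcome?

Competitive equilibrium: 140 − 0.007Q = 104.5 + 0.08Q → Q* = 408.045977, P* = 137.143678.
Marginal revenue: MR = 140 − 0.014Q. Set MR = MC: 140 − 0.014Q = 104.5 + 0.08Q → Q_m = 377.659574.
Price P_m = 140 − 0.007·377.659574 = 137.356383; MC(Q_m) = 104.5 + 0.08·377.659574 = 134.712766.
Competitive Q* = 408.045977, so ΔQ = 30.386403; wedge = 137.356383 − 134.712766 = 2.643617.
The triangle = ½ × 30.386403 × 2.643617 = $40.17 thousand.

$40.17 thousand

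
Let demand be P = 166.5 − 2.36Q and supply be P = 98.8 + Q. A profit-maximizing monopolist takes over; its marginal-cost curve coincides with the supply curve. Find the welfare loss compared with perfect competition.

116.10

Competitive equilibrium: 166.5 − 2.36Q = 98.8 + Q → Q* = 20.1488, P* = 118.9488.
Marginal revenue: MR = 166.5 − 4.72Q. Set MR = MC: 166.5 − 4.72Q = 98.8 + Q → Q_m = 11.8357.
Price P_m = 166.5 − 2.36·11.8357 = 138.5677; MC(Q_m) = 98.8 + 1·11.8357 = 110.6357.
Competitive Q* = 20.1488, so ΔQ = 8.3131; wedge = 138.5677 − 110.6357 = 27.932.
DWL = ½ × 8.3131 × 27.932 = 116.10.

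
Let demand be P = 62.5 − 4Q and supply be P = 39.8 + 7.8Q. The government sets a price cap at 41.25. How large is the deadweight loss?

17.82

Competitive equilibrium: 62.5 − 4Q = 39.8 + 7.8Q → Q* = 1.9237, P* = 54.8051.
At the ceiling P = 41.25, quantity supplied = (41.25 − 39.8)/7.8 = 0.1859.
Willingness to pay at Q' = 0.1859: 62.5 − 4·0.1859 = 61.7564.
ΔQ = 1.9237 − 0.1859 = 1.7378; wedge = 61.7564 − 41.25 = 20.5064.
The triangle = ½ × 1.7378 × 20.5064 = 17.82.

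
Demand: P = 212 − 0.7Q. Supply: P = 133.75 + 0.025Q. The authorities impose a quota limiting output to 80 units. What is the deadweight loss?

Competitive equilibrium: 212 − 0.7Q = 133.75 + 0.025Q → Q* = 107.931, P* = 136.4483.
At Q = 80: demand price = 212 − 0.7·80 = 156; supply price = 133.75 + 0.025·80 = 135.75.
ΔQ = 107.931 − 80 = 27.931; wedge = 156 − 135.75 = 20.25.
Welfare loss = ½ × 27.931 × 20.25 = 282.80.

282.80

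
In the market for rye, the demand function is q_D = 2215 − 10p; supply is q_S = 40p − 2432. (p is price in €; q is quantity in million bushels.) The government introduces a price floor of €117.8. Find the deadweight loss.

In inverse form: demand p = 221.5 − 0.1q, supply p = 60.8 + 0.025q.
Competitive equilibrium: 221.5 − 0.1q = 60.8 + 0.025q → q* = 1285.6, p* = 92.94.
At the floor p = 117.8, quantity demanded = (221.5 − 117.8)/0.1 = 1037.
Sellers' marginal cost at q' = 1037: 60.8 + 0.025·1037 = 86.725.
Δq = 1285.6 − 1037 = 248.6; wedge = 117.8 − 86.725 = 31.075.
Deadweight loss = ½ × 248.6 × 31.075 = €3862.62 million.

€3862.62 million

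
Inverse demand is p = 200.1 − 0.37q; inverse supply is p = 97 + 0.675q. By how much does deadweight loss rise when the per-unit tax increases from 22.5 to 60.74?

1523.01

Competitive equilibrium: 200.1 − 0.37q = 97 + 0.675q → q* = 98.6603, p* = 163.5957.
For a per-unit tax t: Δq = t/1.045, so DWL = ½·t·(t/1.045) = t²/2.09.
At t = 22.5: DWL = 242.225. At t = 60.74: DWL = 1765.238.
Increase = 1765.238 − 242.225 = 1523.01.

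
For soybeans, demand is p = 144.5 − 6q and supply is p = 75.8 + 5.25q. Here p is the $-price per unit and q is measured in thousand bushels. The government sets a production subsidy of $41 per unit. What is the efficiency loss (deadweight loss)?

$74.71 thousand

Competitive equilibrium: 144.5 − 6q = 75.8 + 5.25q → q* = 6.1067, p* = 107.86.
The subsidy lowers effective supply by 41: p = 34.8 + 5.25q.
New quantity: 144.5 − 6q = 34.8 + 5.25q → q' = 9.7511.
Overproduction Δq = 9.7511 − 6.1067 = 3.6444; wedge = subsidy = 41.
Welfare loss = ½ × 3.6444 × 41 = $74.71 thousand.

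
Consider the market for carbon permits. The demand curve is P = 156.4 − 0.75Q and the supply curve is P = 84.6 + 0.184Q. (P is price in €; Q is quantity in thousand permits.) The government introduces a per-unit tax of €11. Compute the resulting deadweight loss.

€64.78 thousand

Competitive equilibrium: 156.4 − 0.75Q = 84.6 + 0.184Q → Q* = 76.8737, P* = 98.7448.
With the tax, the buyer price exceeds the seller price by 11: (156.4 − 0.75Q) − (84.6 + 0.184Q) = 11 → Q' = 65.0964.
ΔQ = 76.8737 − 65.0964 = 11.7773; the wedge equals the tax, 11.
Welfare loss = ½ × 11.7773 × 11 = €64.78 thousand.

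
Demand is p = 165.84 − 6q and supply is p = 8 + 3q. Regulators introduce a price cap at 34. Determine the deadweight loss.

Competitive equilibrium: 165.84 − 6q = 8 + 3q → q* = 17.5378, p* = 60.6133.
At the ceiling p = 34, quantity supplied = (34 − 8)/3 = 8.6667.
Willingness to pay at q' = 8.6667: 165.84 − 6·8.6667 = 113.8398.
Δq = 17.5378 − 8.6667 = 8.8711; wedge = 113.8398 − 34 = 79.8398.
The triangle = ½ × 8.8711 × 79.8398 = 354.13.

354.13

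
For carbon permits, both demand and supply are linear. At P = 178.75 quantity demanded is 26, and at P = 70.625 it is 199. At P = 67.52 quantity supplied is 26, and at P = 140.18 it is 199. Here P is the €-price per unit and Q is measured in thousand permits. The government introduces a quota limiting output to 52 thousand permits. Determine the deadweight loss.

Demand slope = (70.625 − 178.75)/(199 − 26) = −0.625, so P = 195 − 0.625Q.
Supply slope = (140.18 − 67.52)/(199 − 26) = 0.42, so P = 56.6 + 0.42Q.
Competitive equilibrium: 195 − 0.625Q = 56.6 + 0.42Q → Q* = 132.4402, P* = 112.2249.
At Q = 52: demand price = 195 − 0.625·52 = 162.5; supply price = 56.6 + 0.42·52 = 78.44.
ΔQ = 132.4402 − 52 = 80.4402; wedge = 162.5 − 78.44 = 84.06.
The triangle = ½ × 80.4402 × 84.06 = €3380.90 thousand.

€3380.90 thousand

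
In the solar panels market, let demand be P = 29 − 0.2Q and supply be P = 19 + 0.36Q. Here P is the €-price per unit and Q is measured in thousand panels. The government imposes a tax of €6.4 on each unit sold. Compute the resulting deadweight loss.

Competitive equilibrium: 29 − 0.2Q = 19 + 0.36Q → Q* = 17.8571, P* = 25.4286.
With the tax, the buyer price exceeds the seller price by 6.4: (29 − 0.2Q) − (19 + 0.36Q) = 6.4 → Q' = 6.4286.
ΔQ = 17.8571 − 6.4286 = 11.4285; the wedge equals the tax, 6.4.
Welfare loss = ½ × 11.4285 × 6.4 = €36.57 thousand.

€36.57 thousand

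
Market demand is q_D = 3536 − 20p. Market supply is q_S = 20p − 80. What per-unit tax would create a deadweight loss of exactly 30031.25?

77.5

In inverse form: demand p = 176.8 − 0.05q, supply p = 4 + 0.05q.
Competitive equilibrium: 176.8 − 0.05q = 4 + 0.05q → q* = 1728, p* = 90.4.
A tax t gives Δq = t/0.1 and wedge t, so DWL = t²/0.2.
t²/0.2 = 30031.25 → t² = 6006.25 → t = 77.5.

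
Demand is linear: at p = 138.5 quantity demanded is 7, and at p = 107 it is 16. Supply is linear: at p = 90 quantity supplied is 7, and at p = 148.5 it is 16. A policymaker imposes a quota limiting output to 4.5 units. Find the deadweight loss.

Demand slope = (107 − 138.5)/(16 − 7) = −3.5, so p = 163 − 3.5q.
Supply slope = (148.5 − 90)/(16 − 7) = 6.5, so p = 44.5 + 6.5q.
Competitive equilibrium: 163 − 3.5q = 44.5 + 6.5q → q* = 11.85, p* = 121.525.
At q = 4.5: demand price = 163 − 3.5·4.5 = 147.25; supply price = 44.5 + 6.5·4.5 = 73.75.
Δq = 11.85 − 4.5 = 7.35; wedge = 147.25 − 73.75 = 73.5.
DWL = ½ × 7.35 × 73.5 = 270.11.

270.11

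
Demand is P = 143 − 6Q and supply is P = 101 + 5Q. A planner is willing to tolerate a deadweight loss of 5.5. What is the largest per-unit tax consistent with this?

11

Competitive equilibrium: 143 − 6Q = 101 + 5Q → Q* = 3.8182, P* = 120.0909.
A tax t gives ΔQ = t/11 and wedge t, so DWL = t²/22.
t²/22 = 5.5 → t² = 121 → t = 11.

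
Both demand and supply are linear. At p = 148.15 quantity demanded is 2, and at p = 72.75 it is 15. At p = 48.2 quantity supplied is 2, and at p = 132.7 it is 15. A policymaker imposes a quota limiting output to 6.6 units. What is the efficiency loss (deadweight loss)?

76.46

Demand slope = (72.75 − 148.15)/(15 − 2) = −5.8, so p = 159.75 − 5.8q.
Supply slope = (132.7 − 48.2)/(15 − 2) = 6.5, so p = 35.2 + 6.5q.
Competitive equilibrium: 159.75 − 5.8q = 35.2 + 6.5q → q* = 10.126, p* = 101.0191.
At q = 6.6: demand price = 159.75 − 5.8·6.6 = 121.47; supply price = 35.2 + 6.5·6.6 = 78.1.
Δq = 10.126 − 6.6 = 3.526; wedge = 121.47 − 78.1 = 43.37.
The triangle = ½ × 3.526 × 43.37 = 76.46.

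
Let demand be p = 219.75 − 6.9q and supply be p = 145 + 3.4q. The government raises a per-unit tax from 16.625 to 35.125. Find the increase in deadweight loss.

Competitive equilibrium: 219.75 − 6.9q = 145 + 3.4q → q* = 7.2573, p* = 169.6748.
For a per-unit tax t: Δq = t/10.3, so DWL = ½·t·(t/10.3) = t²/20.6.
At t = 16.625: DWL = 13.417. At t = 35.125: DWL = 59.8915.
Increase = 59.8915 − 13.417 = 46.47.

46.47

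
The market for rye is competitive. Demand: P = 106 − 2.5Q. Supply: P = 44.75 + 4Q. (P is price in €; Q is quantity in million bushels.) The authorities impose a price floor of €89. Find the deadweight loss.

Competitive equilibrium: 106 − 2.5Q = 44.75 + 4Q → Q* = 9.4231, P* = 82.4423.
At the floor P = 89, quantity demanded = (106 − 89)/2.5 = 6.8.
Sellers' marginal cost at Q' = 6.8: 44.75 + 4·6.8 = 71.95.
ΔQ = 9.4231 − 6.8 = 2.6231; wedge = 89 − 71.95 = 17.05.
The triangle = ½ × 2.6231 × 17.05 = €22.36 million.

€22.36 million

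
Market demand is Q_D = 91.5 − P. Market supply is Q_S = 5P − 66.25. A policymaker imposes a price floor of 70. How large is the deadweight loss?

1146.25

In inverse form: demand P = 91.5 − Q, supply P = 13.25 + 0.2Q.
Competitive equilibrium: 91.5 − Q = 13.25 + 0.2Q → Q* = 65.2083, P* = 26.2917.
At the floor P = 70, quantity demanded = (91.5 − 70)/1 = 21.5.
Sellers' marginal cost at Q' = 21.5: 13.25 + 0.2·21.5 = 17.55.
ΔQ = 65.2083 − 21.5 = 43.7083; wedge = 70 − 17.55 = 52.45.
Deadweight loss = ½ × 43.7083 × 52.45 = 1146.25.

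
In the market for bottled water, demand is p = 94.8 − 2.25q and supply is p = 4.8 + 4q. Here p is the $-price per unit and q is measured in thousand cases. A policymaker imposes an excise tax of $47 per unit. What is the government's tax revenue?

Competitive equilibrium: 94.8 − 2.25q = 4.8 + 4q → q* = 14.4, p* = 62.4.
With the tax, the buyer price exceeds the seller price by 47: (94.8 − 2.25q) − (4.8 + 4q) = 47 → q' = 6.88.
Tax revenue = 47 × 6.88 = $323.36 thousand.

$323.36 thousand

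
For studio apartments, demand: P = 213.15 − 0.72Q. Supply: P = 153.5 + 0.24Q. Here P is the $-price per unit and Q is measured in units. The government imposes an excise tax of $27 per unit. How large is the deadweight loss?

Competitive equilibrium: 213.15 − 0.72Q = 153.5 + 0.24Q → Q* = 62.1354, P* = 168.4125.
With the tax, the buyer price exceeds the seller price by 27: (213.15 − 0.72Q) − (153.5 + 0.24Q) = 27 → Q' = 34.0104.
ΔQ = 62.1354 − 34.0104 = 28.125; the wedge equals the tax, 27.
Welfare loss = ½ × 28.125 × 27 = $379.69.

$379.69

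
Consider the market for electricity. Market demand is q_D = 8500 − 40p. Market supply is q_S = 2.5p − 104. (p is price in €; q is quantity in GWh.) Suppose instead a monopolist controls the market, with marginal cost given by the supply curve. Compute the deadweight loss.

€106.05

In inverse form: demand p = 212.5 − 0.025q, supply p = 41.6 + 0.4q.
Competitive equilibrium: 212.5 − 0.025q = 41.6 + 0.4q → q* = 402.1176, p* = 202.4471.
Marginal revenue: MR = 212.5 − 0.05q. Set MR = MC: 212.5 − 0.05q = 41.6 + 0.4q → q_m = 379.7778.
Price p_m = 212.5 − 0.025·379.7778 = 203.0056; MC(q_m) = 41.6 + 0.4·379.7778 = 193.5111.
Competitive q* = 402.1176, so Δq = 22.3398; wedge = 203.0056 − 193.5111 = 9.4945.
Deadweight loss = ½ × 22.3398 × 9.4945 = €106.05.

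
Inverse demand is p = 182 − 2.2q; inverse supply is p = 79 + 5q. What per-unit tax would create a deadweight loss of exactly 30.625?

Competitive equilibrium: 182 − 2.2q = 79 + 5q → q* = 14.3056, p* = 150.5278.
A tax t gives Δq = t/7.2 and wedge t, so DWL = t²/14.4.
t²/14.4 = 30.625 → t² = 441 → t = 21.

21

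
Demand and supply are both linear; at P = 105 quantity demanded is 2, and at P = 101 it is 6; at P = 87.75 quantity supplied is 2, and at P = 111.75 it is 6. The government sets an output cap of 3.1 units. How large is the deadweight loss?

Demand slope = (101 − 105)/(6 − 2) = −1, so P = 107 − Q.
Supply slope = (111.75 − 87.75)/(6 − 2) = 6, so P = 75.75 + 6Q.
Competitive equilibrium: 107 − Q = 75.75 + 6Q → Q* = 4.4643, P* = 102.5357.
At Q = 3.1: demand price = 107 − 1·3.1 = 103.9; supply price = 75.75 + 6·3.1 = 94.35.
ΔQ = 4.4643 − 3.1 = 1.3643; wedge = 103.9 − 94.35 = 9.55.
The triangle = ½ × 1.3643 × 9.55 = 6.51.

6.51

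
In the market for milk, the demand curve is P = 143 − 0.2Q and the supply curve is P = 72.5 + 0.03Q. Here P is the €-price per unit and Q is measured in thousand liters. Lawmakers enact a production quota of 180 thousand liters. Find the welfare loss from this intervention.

€1840.89 thousand

Competitive equilibrium: 143 − 0.2Q = 72.5 + 0.03Q → Q* = 306.5217, P* = 81.6957.
At Q = 180: demand price = 143 − 0.2·180 = 107; supply price = 72.5 + 0.03·180 = 77.9.
ΔQ = 306.5217 − 180 = 126.5217; wedge = 107 − 77.9 = 29.1.
Welfare loss = ½ × 126.5217 × 29.1 = €1840.89 thousand.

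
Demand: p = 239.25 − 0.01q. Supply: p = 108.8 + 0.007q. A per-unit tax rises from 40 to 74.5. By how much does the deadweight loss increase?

Competitive equilibrium: 239.25 − 0.01q = 108.8 + 0.007q → q* = 7673.5294, p* = 162.5147.
For a per-unit tax t: Δq = t/0.017, so DWL = ½·t·(t/0.017) = t²/0.034.
At t = 40: DWL = 47058.824. At t = 74.5: DWL = 163242.647.
Increase = 163242.647 − 47058.824 = 116183.82.

116183.82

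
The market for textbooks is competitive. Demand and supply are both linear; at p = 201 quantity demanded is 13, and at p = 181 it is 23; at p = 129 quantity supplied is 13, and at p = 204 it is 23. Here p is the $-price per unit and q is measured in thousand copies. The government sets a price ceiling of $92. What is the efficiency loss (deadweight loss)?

$743.65 thousand

Demand slope = (181 − 201)/(23 − 13) = −2, so p = 227 − 2q.
Supply slope = (204 − 129)/(23 − 13) = 7.5, so p = 31.5 + 7.5q.
Competitive equilibrium: 227 − 2q = 31.5 + 7.5q → q* = 20.57895, p* = 185.84211.
At the ceiling p = 92, quantity supplied = (92 − 31.5)/7.5 = 8.06667.
Willingness to pay at q' = 8.06667: 227 − 2·8.06667 = 210.86666.
Δq = 20.57895 − 8.06667 = 12.51228; wedge = 210.86666 − 92 = 118.86666.
Welfare loss = ½ × 12.51228 × 118.86666 = $743.65 thousand.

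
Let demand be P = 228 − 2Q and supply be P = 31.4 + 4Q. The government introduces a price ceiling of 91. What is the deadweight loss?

957.65

Competitive equilibrium: 228 − 2Q = 31.4 + 4Q → Q* = 32.76667, P* = 162.46667.
At the ceiling P = 91, quantity supplied = (91 − 31.4)/4 = 14.9.
Willingness to pay at Q' = 14.9: 228 − 2·14.9 = 198.2.
ΔQ = 32.76667 − 14.9 = 17.86667; wedge = 198.2 − 91 = 107.2.
The triangle = ½ × 17.86667 × 107.2 = 957.65.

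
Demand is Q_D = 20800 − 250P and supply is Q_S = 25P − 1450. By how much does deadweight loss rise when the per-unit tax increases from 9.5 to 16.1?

1920

In inverse form: demand P = 83.2 − 0.004Q, supply P = 58 + 0.04Q.
Competitive equilibrium: 83.2 − 0.004Q = 58 + 0.04Q → Q* = 572.7273, P* = 80.9091.
For a per-unit tax t: ΔQ = t/0.044, so DWL = ½·t·(t/0.044) = t²/0.088.
At t = 9.5: DWL = 1025.568. At t = 16.1: DWL = 2945.568.
Increase = 2945.568 − 1025.568 = 1920.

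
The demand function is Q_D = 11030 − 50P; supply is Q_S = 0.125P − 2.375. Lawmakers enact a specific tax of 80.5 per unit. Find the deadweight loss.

404.01

In inverse form: demand P = 220.6 − 0.02Q, supply P = 19 + 8Q.
Competitive equilibrium: 220.6 − 0.02Q = 19 + 8Q → Q* = 25.1372, P* = 220.0973.
With the tax, the buyer price exceeds the seller price by 80.5: (220.6 − 0.02Q) − (19 + 8Q) = 80.5 → Q' = 15.0998.
ΔQ = 25.1372 − 15.0998 = 10.0374; the wedge equals the tax, 80.5.
Deadweight loss = ½ × 10.0374 × 80.5 = 404.01.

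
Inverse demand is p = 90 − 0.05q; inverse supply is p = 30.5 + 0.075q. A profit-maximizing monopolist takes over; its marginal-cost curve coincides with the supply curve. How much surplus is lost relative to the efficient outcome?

1156

Competitive equilibrium: 90 − 0.05q = 30.5 + 0.075q → q* = 476, p* = 66.2.
Marginal revenue: MR = 90 − 0.1q. Set MR = MC: 90 − 0.1q = 30.5 + 0.075q → q_m = 340.
Price p_m = 90 − 0.05·340 = 73; MC(q_m) = 30.5 + 0.075·340 = 56.
Competitive q* = 476, so Δq = 136; wedge = 73 − 56 = 17.
DWL = ½ × 136 × 17 = 1156.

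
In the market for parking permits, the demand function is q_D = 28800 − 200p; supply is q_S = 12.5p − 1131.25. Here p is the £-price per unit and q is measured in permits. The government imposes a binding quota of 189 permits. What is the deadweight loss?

In inverse form: demand p = 144 − 0.005q, supply p = 90.5 + 0.08q.
Competitive equilibrium: 144 − 0.005q = 90.5 + 0.08q → q* = 629.4118, p* = 140.8529.
At q = 189: demand price = 144 − 0.005·189 = 143.055; supply price = 90.5 + 0.08·189 = 105.62.
Δq = 629.4118 − 189 = 440.4118; wedge = 143.055 − 105.62 = 37.435.
The triangle = ½ × 440.4118 × 37.435 = £8243.41.

£8243.41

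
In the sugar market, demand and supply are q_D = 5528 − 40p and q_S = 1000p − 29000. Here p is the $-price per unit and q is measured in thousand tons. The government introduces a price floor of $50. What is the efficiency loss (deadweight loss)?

$5870.592 thousand

In inverse form: demand p = 138.2 − 0.025q, supply p = 29 + 0.001q.
Competitive equilibrium: 138.2 − 0.025q = 29 + 0.001q → q* = 4200, p* = 33.2.
At the floor p = 50, quantity demanded = (138.2 − 50)/0.025 = 3528.
Sellers' marginal cost at q' = 3528: 29 + 0.001·3528 = 32.528.
Δq = 4200 − 3528 = 672; wedge = 50 − 32.528 = 17.472.
The triangle = ½ × 672 × 17.472 = $5870.592 thousand.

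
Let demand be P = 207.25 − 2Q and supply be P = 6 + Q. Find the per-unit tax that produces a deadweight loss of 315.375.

43.5

Competitive equilibrium: 207.25 − 2Q = 6 + Q → Q* = 67.0833, P* = 73.0833.
A tax t gives ΔQ = t/3 and wedge t, so DWL = t²/6.
t²/6 = 315.375 → t² = 1892.25 → t = 43.5.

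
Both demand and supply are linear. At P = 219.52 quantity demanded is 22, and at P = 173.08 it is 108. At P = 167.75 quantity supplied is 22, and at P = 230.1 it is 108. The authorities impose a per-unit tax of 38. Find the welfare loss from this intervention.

Demand slope = (173.08 − 219.52)/(108 − 22) = −0.54, so P = 231.4 − 0.54Q.
Supply slope = (230.1 − 167.75)/(108 − 22) = 0.725, so P = 151.8 + 0.725Q.
Competitive equilibrium: 231.4 − 0.54Q = 151.8 + 0.725Q → Q* = 62.9249, P* = 197.4206.
With the tax, the buyer price exceeds the seller price by 38: (231.4 − 0.54Q) − (151.8 + 0.725Q) = 38 → Q' = 32.8854.
ΔQ = 62.9249 − 32.8854 = 30.0395; the wedge equals the tax, 38.
Welfare loss = ½ × 30.0395 × 38 = 570.75.

570.75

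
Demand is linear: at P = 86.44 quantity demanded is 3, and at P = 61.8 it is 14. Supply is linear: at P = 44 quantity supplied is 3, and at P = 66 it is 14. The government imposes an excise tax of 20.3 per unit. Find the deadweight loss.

Demand slope = (61.8 − 86.44)/(14 − 3) = −2.24, so P = 93.16 − 2.24Q.
Supply slope = (66 − 44)/(14 − 3) = 2, so P = 38 + 2Q.
Competitive equilibrium: 93.16 − 2.24Q = 38 + 2Q → Q* = 13.0094, P* = 64.0189.
With the tax, the buyer price exceeds the seller price by 20.3: (93.16 − 2.24Q) − (38 + 2Q) = 20.3 → Q' = 8.2217.
ΔQ = 13.0094 − 8.2217 = 4.7877; the wedge equals the tax, 20.3.
Deadweight loss = ½ × 4.7877 × 20.3 = 48.60.

48.60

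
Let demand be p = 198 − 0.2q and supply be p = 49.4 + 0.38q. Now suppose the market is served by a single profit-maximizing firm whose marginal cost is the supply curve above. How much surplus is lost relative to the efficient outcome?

Competitive equilibrium: 198 − 0.2q = 49.4 + 0.38q → q* = 256.2069, p* = 146.75862.
Marginal revenue: MR = 198 − 0.4q. Set MR = MC: 198 − 0.4q = 49.4 + 0.38q → q_m = 190.51282.
Price p_m = 198 − 0.2·190.51282 = 159.89744; MC(q_m) = 49.4 + 0.38·190.51282 = 121.79487.
Competitive q* = 256.2069, so Δq = 65.69408; wedge = 159.89744 − 121.79487 = 38.10257.
The triangle = ½ × 65.69408 × 38.10257 = 1251.56.

1251.56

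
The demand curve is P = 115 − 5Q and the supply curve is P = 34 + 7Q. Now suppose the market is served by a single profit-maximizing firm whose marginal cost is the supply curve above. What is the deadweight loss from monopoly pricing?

Competitive equilibrium: 115 − 5Q = 34 + 7Q → Q* = 6.75, P* = 81.25.
Marginal revenue: MR = 115 − 10Q. Set MR = MC: 115 − 10Q = 34 + 7Q → Q_m = 4.7647.
Price P_m = 115 − 5·4.7647 = 91.1765; MC(Q_m) = 34 + 7·4.7647 = 67.3529.
Competitive Q* = 6.75, so ΔQ = 1.9853; wedge = 91.1765 − 67.3529 = 23.8236.
Welfare loss = ½ × 1.9853 × 23.8236 = 23.65.

23.65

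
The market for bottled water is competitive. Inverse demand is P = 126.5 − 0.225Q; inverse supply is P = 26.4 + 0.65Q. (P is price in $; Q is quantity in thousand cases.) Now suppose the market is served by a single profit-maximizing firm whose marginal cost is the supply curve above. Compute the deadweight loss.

$239.56 thousand

Competitive equilibrium: 126.5 − 0.225Q = 26.4 + 0.65Q → Q* = 114.4, P* = 100.76.
Marginal revenue: MR = 126.5 − 0.45Q. Set MR = MC: 126.5 − 0.45Q = 26.4 + 0.65Q → Q_m = 91.
Price P_m = 126.5 − 0.225·91 = 106.025; MC(Q_m) = 26.4 + 0.65·91 = 85.55.
Competitive Q* = 114.4, so ΔQ = 23.4; wedge = 106.025 − 85.55 = 20.475.
DWL = ½ × 23.4 × 20.475 = $239.56 thousand.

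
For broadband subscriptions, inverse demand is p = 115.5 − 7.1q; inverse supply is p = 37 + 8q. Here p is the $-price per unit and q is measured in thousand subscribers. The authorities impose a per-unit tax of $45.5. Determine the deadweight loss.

Competitive equilibrium: 115.5 − 7.1q = 37 + 8q → q* = 5.1987, p* = 78.5894.
With the tax, the buyer price exceeds the seller price by 45.5: (115.5 − 7.1q) − (37 + 8q) = 45.5 → q' = 2.1854.
Δq = 5.1987 − 2.1854 = 3.0133; the wedge equals the tax, 45.5.
The triangle = ½ × 3.0133 × 45.5 = $68.55 thousand.

$68.55 thousand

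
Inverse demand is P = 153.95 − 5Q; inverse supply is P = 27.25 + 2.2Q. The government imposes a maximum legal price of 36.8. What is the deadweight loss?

632.63

Competitive equilibrium: 153.95 − 5Q = 27.25 + 2.2Q → Q* = 17.5972, P* = 65.9639.
At the ceiling P = 36.8, quantity supplied = (36.8 − 27.25)/2.2 = 4.3409.
Willingness to pay at Q' = 4.3409: 153.95 − 5·4.3409 = 132.2455.
ΔQ = 17.5972 − 4.3409 = 13.2563; wedge = 132.2455 − 36.8 = 95.4455.
The triangle = ½ × 13.2563 × 95.4455 = 632.63.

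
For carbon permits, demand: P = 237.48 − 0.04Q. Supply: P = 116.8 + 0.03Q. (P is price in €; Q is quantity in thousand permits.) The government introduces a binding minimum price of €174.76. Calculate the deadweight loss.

Competitive equilibrium: 237.48 − 0.04Q = 116.8 + 0.03Q → Q* = 1724, P* = 168.52.
At the floor P = 174.76, quantity demanded = (237.48 − 174.76)/0.04 = 1568.
Sellers' marginal cost at Q' = 1568: 116.8 + 0.03·1568 = 163.84.
ΔQ = 1724 − 1568 = 156; wedge = 174.76 − 163.84 = 10.92.
Deadweight loss = ½ × 156 × 10.92 = €851.76 thousand.

€851.76 thousand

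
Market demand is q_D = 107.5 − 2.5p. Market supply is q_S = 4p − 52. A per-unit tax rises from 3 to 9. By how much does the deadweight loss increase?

In inverse form: demand p = 43 − 0.4q, supply p = 13 + 0.25q.
Competitive equilibrium: 43 − 0.4q = 13 + 0.25q → q* = 46.1538, p* = 24.5385.
For a per-unit tax t: Δq = t/0.65, so DWL = ½·t·(t/0.65) = t²/1.3.
At t = 3: DWL = 6.9231. At t = 9: DWL = 62.3077.
Increase = 62.3077 − 6.9231 = 55.38.

55.38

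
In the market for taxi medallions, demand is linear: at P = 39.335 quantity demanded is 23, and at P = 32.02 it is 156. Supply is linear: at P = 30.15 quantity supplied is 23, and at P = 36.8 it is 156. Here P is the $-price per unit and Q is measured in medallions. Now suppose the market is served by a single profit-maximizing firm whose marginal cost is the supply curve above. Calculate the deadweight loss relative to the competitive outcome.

$75.72

Demand slope = (32.02 − 39.335)/(156 − 23) = −0.055, so P = 40.6 − 0.055Q.
Supply slope = (36.8 − 30.15)/(156 − 23) = 0.05, so P = 29 + 0.05Q.
Competitive equilibrium: 40.6 − 0.055Q = 29 + 0.05Q → Q* = 110.4762, P* = 34.5238.
Marginal revenue: MR = 40.6 − 0.11Q. Set MR = MC: 40.6 − 0.11Q = 29 + 0.05Q → Q_m = 72.5.
Price P_m = 40.6 − 0.055·72.5 = 36.6125; MC(Q_m) = 29 + 0.05·72.5 = 32.625.
Competitive Q* = 110.4762, so ΔQ = 37.9762; wedge = 36.6125 − 32.625 = 3.9875.
The triangle = ½ × 37.9762 × 3.9875 = $75.72.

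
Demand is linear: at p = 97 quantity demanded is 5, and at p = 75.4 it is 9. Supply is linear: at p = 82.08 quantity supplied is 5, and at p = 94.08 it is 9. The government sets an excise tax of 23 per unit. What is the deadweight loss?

31.49

Demand slope = (75.4 − 97)/(9 − 5) = −5.4, so p = 124 − 5.4q.
Supply slope = (94.08 − 82.08)/(9 − 5) = 3, so p = 67.08 + 3q.
Competitive equilibrium: 124 − 5.4q = 67.08 + 3q → q* = 6.7762, p* = 87.4086.
With the tax, the buyer price exceeds the seller price by 23: (124 − 5.4q) − (67.08 + 3q) = 23 → q' = 4.0381.
Δq = 6.7762 − 4.0381 = 2.7381; the wedge equals the tax, 23.
Welfare loss = ½ × 2.7381 × 23 = 31.49.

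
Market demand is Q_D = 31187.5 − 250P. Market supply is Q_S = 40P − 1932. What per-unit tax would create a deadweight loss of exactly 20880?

34.8

In inverse form: demand P = 124.75 − 0.004Q, supply P = 48.3 + 0.025Q.
Competitive equilibrium: 124.75 − 0.004Q = 48.3 + 0.025Q → Q* = 2636.2069, P* = 114.2052.
A tax t gives ΔQ = t/0.029 and wedge t, so DWL = t²/0.058.
t²/0.058 = 20880 → t² = 1211.04 → t = 34.8.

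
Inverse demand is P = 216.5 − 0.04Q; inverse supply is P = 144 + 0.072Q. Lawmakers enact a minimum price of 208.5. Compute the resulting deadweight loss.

Competitive equilibrium: 216.5 − 0.04Q = 144 + 0.072Q → Q* = 647.3214, P* = 190.6071.
At the floor P = 208.5, quantity demanded = (216.5 − 208.5)/0.04 = 200.
Sellers' marginal cost at Q' = 200: 144 + 0.072·200 = 158.4.
ΔQ = 647.3214 − 200 = 447.3214; wedge = 208.5 − 158.4 = 50.1.
Welfare loss = ½ × 447.3214 × 50.1 = 11205.40.

11205.40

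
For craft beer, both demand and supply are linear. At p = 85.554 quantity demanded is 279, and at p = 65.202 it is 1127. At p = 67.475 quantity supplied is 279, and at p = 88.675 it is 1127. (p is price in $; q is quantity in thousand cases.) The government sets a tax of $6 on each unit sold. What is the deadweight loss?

$367.35 thousand

Demand slope = (65.202 − 85.554)/(1127 − 279) = −0.024, so p = 92.25 − 0.024q.
Supply slope = (88.675 − 67.475)/(1127 − 279) = 0.025, so p = 60.5 + 0.025q.
Competitive equilibrium: 92.25 − 0.024q = 60.5 + 0.025q → q* = 647.9592, p* = 76.699.
With the tax, the buyer price exceeds the seller price by 6: (92.25 − 0.024q) − (60.5 + 0.025q) = 6 → q' = 525.5102.
Δq = 647.9592 − 525.5102 = 122.449; the wedge equals the tax, 6.
Deadweight loss = ½ × 122.449 × 6 = $367.35 thousand.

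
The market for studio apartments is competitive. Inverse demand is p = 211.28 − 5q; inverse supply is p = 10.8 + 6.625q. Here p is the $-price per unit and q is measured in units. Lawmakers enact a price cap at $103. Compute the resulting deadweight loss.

$64.40

Competitive equilibrium: 211.28 − 5q = 10.8 + 6.625q → q* = 17.2456, p* = 125.052.
At the ceiling p = 103, quantity supplied = (103 − 10.8)/6.625 = 13.917.
Willingness to pay at q' = 13.917: 211.28 − 5·13.917 = 141.695.
Δq = 17.2456 − 13.917 = 3.3286; wedge = 141.695 − 103 = 38.695.
Welfare loss = ½ × 3.3286 × 38.695 = $64.40.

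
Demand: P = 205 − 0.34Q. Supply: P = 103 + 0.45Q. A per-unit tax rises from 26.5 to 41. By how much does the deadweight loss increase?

Competitive equilibrium: 205 − 0.34Q = 103 + 0.45Q → Q* = 129.1139, P* = 161.1013.
For a per-unit tax t: ΔQ = t/0.79, so DWL = ½·t·(t/0.79) = t²/1.58.
At t = 26.5: DWL = 444.462. At t = 41: DWL = 1063.924.
Increase = 1063.924 − 444.462 = 619.46.

619.46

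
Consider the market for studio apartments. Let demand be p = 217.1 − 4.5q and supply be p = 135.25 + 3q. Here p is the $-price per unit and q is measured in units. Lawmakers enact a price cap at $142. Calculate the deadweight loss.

$281.45

Competitive equilibrium: 217.1 − 4.5q = 135.25 + 3q → q* = 10.9133, p* = 167.99.
At the ceiling p = 142, quantity supplied = (142 − 135.25)/3 = 2.25.
Willingness to pay at q' = 2.25: 217.1 − 4.5·2.25 = 206.975.
Δq = 10.9133 − 2.25 = 8.6633; wedge = 206.975 − 142 = 64.975.
Welfare loss = ½ × 8.6633 × 64.975 = $281.45.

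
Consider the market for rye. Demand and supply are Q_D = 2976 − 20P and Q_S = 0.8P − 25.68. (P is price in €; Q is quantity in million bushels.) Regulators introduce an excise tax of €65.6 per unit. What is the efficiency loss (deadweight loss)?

In inverse form: demand P = 148.8 − 0.05Q, supply P = 32.1 + 1.25Q.
Competitive equilibrium: 148.8 − 0.05Q = 32.1 + 1.25Q → Q* = 89.7692, P* = 144.3115.
With the tax, the buyer price exceeds the seller price by 65.6: (148.8 − 0.05Q) − (32.1 + 1.25Q) = 65.6 → Q' = 39.3077.
ΔQ = 89.7692 − 39.3077 = 50.4615; the wedge equals the tax, 65.6.
DWL = ½ × 50.4615 × 65.6 = €1655.14 million.

€1655.14 million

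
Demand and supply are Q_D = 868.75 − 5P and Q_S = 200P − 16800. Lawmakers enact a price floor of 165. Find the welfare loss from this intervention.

15916.12

In inverse form: demand P = 173.75 − 0.2Q, supply P = 84 + 0.005Q.
Competitive equilibrium: 173.75 − 0.2Q = 84 + 0.005Q → Q* = 437.80488, P* = 86.18902.
At the floor P = 165, quantity demanded = (173.75 − 165)/0.2 = 43.75.
Sellers' marginal cost at Q' = 43.75: 84 + 0.005·43.75 = 84.21875.
ΔQ = 437.80488 − 43.75 = 394.05488; wedge = 165 − 84.21875 = 80.78125.
The triangle = ½ × 394.05488 × 80.78125 = 15916.12.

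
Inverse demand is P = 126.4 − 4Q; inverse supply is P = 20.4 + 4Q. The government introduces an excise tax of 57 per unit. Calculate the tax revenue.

Competitive equilibrium: 126.4 − 4Q = 20.4 + 4Q → Q* = 13.25, P* = 73.4.
With the tax, the buyer price exceeds the seller price by 57: (126.4 − 4Q) − (20.4 + 4Q) = 57 → Q' = 6.125.
Tax revenue = 57 × 6.125 = 349.125.

349.125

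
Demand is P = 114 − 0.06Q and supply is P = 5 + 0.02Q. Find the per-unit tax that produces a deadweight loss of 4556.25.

27

Competitive equilibrium: 114 − 0.06Q = 5 + 0.02Q → Q* = 1362.5, P* = 32.25.
A tax t gives ΔQ = t/0.08 and wedge t, so DWL = t²/0.16.
t²/0.16 = 4556.25 → t² = 729 → t = 27.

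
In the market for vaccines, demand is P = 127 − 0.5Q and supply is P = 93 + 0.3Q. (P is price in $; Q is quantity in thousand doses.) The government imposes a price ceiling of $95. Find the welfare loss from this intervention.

$513.61 thousand

Competitive equilibrium: 127 − 0.5Q = 93 + 0.3Q → Q* = 42.5, P* = 105.75.
At the ceiling P = 95, quantity supplied = (95 − 93)/0.3 = 6.6667.
Willingness to pay at Q' = 6.6667: 127 − 0.5·6.6667 = 123.6667.
ΔQ = 42.5 − 6.6667 = 35.8333; wedge = 123.6667 − 95 = 28.6667.
Welfare loss = ½ × 35.8333 × 28.6667 = $513.61 thousand.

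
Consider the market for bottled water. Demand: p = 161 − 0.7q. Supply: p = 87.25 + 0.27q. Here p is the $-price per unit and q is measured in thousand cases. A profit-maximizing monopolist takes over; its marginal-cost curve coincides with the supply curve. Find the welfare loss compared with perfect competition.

$492.59 thousand

Competitive equilibrium: 161 − 0.7q = 87.25 + 0.27q → q* = 76.0309, p* = 107.7784.
Marginal revenue: MR = 161 − 1.4q. Set MR = MC: 161 − 1.4q = 87.25 + 0.27q → q_m = 44.1617.
Price p_m = 161 − 0.7·44.1617 = 130.0868; MC(q_m) = 87.25 + 0.27·44.1617 = 99.1737.
Competitive q* = 76.0309, so Δq = 31.8692; wedge = 130.0868 − 99.1737 = 30.9131.
Deadweight loss = ½ × 31.8692 × 30.9131 = $492.59 thousand.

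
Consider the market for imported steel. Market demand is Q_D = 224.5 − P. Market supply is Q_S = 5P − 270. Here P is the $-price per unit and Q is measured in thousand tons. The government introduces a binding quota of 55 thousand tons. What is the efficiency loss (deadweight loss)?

$4550.10 thousand

In inverse form: demand P = 224.5 − Q, supply P = 54 + 0.2Q.
Competitive equilibrium: 224.5 − Q = 54 + 0.2Q → Q* = 142.0833, P* = 82.4167.
At Q = 55: demand price = 224.5 − 1·55 = 169.5; supply price = 54 + 0.2·55 = 65.
ΔQ = 142.0833 − 55 = 87.0833; wedge = 169.5 − 65 = 104.5.
Deadweight loss = ½ × 87.0833 × 104.5 = $4550.10 thousand.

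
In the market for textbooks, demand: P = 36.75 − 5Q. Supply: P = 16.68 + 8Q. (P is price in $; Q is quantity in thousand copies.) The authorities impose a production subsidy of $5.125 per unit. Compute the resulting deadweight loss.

Competitive equilibrium: 36.75 − 5Q = 16.68 + 8Q → Q* = 1.5438, P* = 29.0308.
The subsidy lowers effective supply by 5.125: P = 11.555 + 8Q.
New quantity: 36.75 − 5Q = 11.555 + 8Q → Q' = 1.9381.
Overproduction ΔQ = 1.9381 − 1.5438 = 0.3943; wedge = subsidy = 5.125.
Welfare loss = ½ × 0.3943 × 5.125 = $1.01 thousand.

$1.01 thousand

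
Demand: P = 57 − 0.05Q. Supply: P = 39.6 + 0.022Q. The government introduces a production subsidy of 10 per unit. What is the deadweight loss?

694.44

Competitive equilibrium: 57 − 0.05Q = 39.6 + 0.022Q → Q* = 241.6667, P* = 44.9167.
The subsidy lowers effective supply by 10: P = 29.6 + 0.022Q.
New quantity: 57 − 0.05Q = 29.6 + 0.022Q → Q' = 380.5556.
Overproduction ΔQ = 380.5556 − 241.6667 = 138.8889; wedge = subsidy = 10.
Welfare loss = ½ × 138.8889 × 10 = 694.44.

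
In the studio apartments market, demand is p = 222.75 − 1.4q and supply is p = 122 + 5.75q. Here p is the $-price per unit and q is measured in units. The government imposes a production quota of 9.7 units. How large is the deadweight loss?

$68.93

Competitive equilibrium: 222.75 − 1.4q = 122 + 5.75q → q* = 14.0909, p* = 203.0227.
At q = 9.7: demand price = 222.75 − 1.4·9.7 = 209.17; supply price = 122 + 5.75·9.7 = 177.775.
Δq = 14.0909 − 9.7 = 4.3909; wedge = 209.17 − 177.775 = 31.395.
DWL = ½ × 4.3909 × 31.395 = $68.93.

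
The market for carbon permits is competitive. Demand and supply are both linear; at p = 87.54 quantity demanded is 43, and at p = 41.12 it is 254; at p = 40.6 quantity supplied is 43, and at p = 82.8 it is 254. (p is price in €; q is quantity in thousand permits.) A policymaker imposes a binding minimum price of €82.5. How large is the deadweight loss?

Demand slope = (41.12 − 87.54)/(254 − 43) = −0.22, so p = 97 − 0.22q.
Supply slope = (82.8 − 40.6)/(254 − 43) = 0.2, so p = 32 + 0.2q.
Competitive equilibrium: 97 − 0.22q = 32 + 0.2q → q* = 154.7619, p* = 62.9524.
At the floor p = 82.5, quantity demanded = (97 − 82.5)/0.22 = 65.9091.
Sellers' marginal cost at q' = 65.9091: 32 + 0.2·65.9091 = 45.1818.
Δq = 154.7619 − 65.9091 = 88.8528; wedge = 82.5 − 45.1818 = 37.3182.
DWL = ½ × 88.8528 × 37.3182 = €1657.91 thousand.

€1657.91 thousand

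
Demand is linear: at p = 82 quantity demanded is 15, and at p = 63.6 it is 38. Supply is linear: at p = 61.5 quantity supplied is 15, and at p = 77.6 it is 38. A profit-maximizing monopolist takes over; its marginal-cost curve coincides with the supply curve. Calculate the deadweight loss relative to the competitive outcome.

74.57

Demand slope = (63.6 − 82)/(38 − 15) = −0.8, so p = 94 − 0.8q.
Supply slope = (77.6 − 61.5)/(38 − 15) = 0.7, so p = 51 + 0.7q.
Competitive equilibrium: 94 − 0.8q = 51 + 0.7q → q* = 28.6667, p* = 71.0667.
Marginal revenue: MR = 94 − 1.6q. Set MR = MC: 94 − 1.6q = 51 + 0.7q → q_m = 18.6957.
Price p_m = 94 − 0.8·18.6957 = 79.0434; MC(q_m) = 51 + 0.7·18.6957 = 64.087.
Competitive q* = 28.6667, so Δq = 9.971; wedge = 79.0434 − 64.087 = 14.9564.
DWL = ½ × 9.971 × 14.9564 = 74.57.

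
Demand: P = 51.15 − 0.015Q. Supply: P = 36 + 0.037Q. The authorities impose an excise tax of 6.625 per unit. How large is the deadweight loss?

Competitive equilibrium: 51.15 − 0.015Q = 36 + 0.037Q → Q* = 291.3462, P* = 46.7798.
With the tax, the buyer price exceeds the seller price by 6.625: (51.15 − 0.015Q) − (36 + 0.037Q) = 6.625 → Q' = 163.9423.
ΔQ = 291.3462 − 163.9423 = 127.4039; the wedge equals the tax, 6.625.
Welfare loss = ½ × 127.4039 × 6.625 = 422.03.

422.03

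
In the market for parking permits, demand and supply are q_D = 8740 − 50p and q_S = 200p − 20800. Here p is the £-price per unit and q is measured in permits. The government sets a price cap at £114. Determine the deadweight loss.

£8652.80

In inverse form: demand p = 174.8 − 0.02q, supply p = 104 + 0.005q.
Competitive equilibrium: 174.8 − 0.02q = 104 + 0.005q → q* = 2832, p* = 118.16.
At the ceiling p = 114, quantity supplied = (114 − 104)/0.005 = 2000.
Willingness to pay at q' = 2000: 174.8 − 0.02·2000 = 134.8.
Δq = 2832 − 2000 = 832; wedge = 134.8 − 114 = 20.8.
The triangle = ½ × 832 × 20.8 = £8652.80.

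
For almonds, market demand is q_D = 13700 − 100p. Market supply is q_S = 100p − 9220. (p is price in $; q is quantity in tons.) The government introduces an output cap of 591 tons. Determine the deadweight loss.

$27192.01

In inverse form: demand p = 137 − 0.01q, supply p = 92.2 + 0.01q.
Competitive equilibrium: 137 − 0.01q = 92.2 + 0.01q → q* = 2240, p* = 114.6.
At q = 591: demand price = 137 − 0.01·591 = 131.09; supply price = 92.2 + 0.01·591 = 98.11.
Δq = 2240 − 591 = 1649; wedge = 131.09 − 98.11 = 32.98.
Welfare loss = ½ × 1649 × 32.98 = $27192.01.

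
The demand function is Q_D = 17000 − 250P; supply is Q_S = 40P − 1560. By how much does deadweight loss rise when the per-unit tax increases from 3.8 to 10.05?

1492.46

In inverse form: demand P = 68 − 0.004Q, supply P = 39 + 0.025Q.
Competitive equilibrium: 68 − 0.004Q = 39 + 0.025Q → Q* = 1000, P* = 64.
For a per-unit tax t: ΔQ = t/0.029, so DWL = ½·t·(t/0.029) = t²/0.058.
At t = 3.8: DWL = 248.966. At t = 10.05: DWL = 1741.422.
Increase = 1741.422 − 248.966 = 1492.46.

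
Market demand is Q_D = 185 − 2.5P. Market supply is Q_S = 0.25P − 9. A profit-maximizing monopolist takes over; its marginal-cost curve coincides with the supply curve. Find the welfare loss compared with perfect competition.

1.14

In inverse form: demand P = 74 − 0.4Q, supply P = 36 + 4Q.
Competitive equilibrium: 74 − 0.4Q = 36 + 4Q → Q* = 8.6364, P* = 70.5455.
Marginal revenue: MR = 74 − 0.8Q. Set MR = MC: 74 − 0.8Q = 36 + 4Q → Q_m = 7.9167.
Price P_m = 74 − 0.4·7.9167 = 70.8333; MC(Q_m) = 36 + 4·7.9167 = 67.6668.
Competitive Q* = 8.6364, so ΔQ = 0.7197; wedge = 70.8333 − 67.6668 = 3.1665.
Welfare loss = ½ × 0.7197 × 3.1665 = 1.14.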